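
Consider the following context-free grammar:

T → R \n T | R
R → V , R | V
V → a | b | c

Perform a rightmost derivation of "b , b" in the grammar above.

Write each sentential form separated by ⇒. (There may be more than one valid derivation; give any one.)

T ⇒ R ⇒ V , R ⇒ V , V ⇒ V , b ⇒ b , b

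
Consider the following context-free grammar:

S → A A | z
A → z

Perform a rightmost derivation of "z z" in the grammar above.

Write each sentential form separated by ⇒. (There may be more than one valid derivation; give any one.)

S ⇒ A A ⇒ A z ⇒ z z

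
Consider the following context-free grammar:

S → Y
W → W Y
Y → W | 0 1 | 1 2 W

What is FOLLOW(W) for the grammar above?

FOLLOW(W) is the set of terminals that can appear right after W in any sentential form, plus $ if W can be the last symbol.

We compute FOLLOW(W) using the standard algorithm.
FOLLOW(S) starts with {$}.
FIRST(S) = {0, 1}
FIRST(W) = {}
FIRST(Y) = {0, 1}
FOLLOW(S) = {$}
FOLLOW(W) = {$, 0, 1}
FOLLOW(Y) = {$, 0, 1}
Therefore, FOLLOW(W) = {$, 0, 1}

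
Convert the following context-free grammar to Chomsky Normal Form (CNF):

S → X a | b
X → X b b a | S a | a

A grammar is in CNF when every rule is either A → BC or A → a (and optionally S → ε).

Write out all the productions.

TA → a; S → b; TB → b; X → a; S → X TA; X → X X0; X0 → TB X1; X1 → TB TA; X → S TA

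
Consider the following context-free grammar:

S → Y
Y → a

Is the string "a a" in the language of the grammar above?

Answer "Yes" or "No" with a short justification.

No - no valid derivation exists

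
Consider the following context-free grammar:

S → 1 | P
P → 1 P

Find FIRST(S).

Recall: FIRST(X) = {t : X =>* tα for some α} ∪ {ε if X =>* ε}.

We compute FIRST(S) using the standard algorithm.
FIRST(P) = {1}
FIRST(S) = {1}
Therefore, FIRST(S) = {1}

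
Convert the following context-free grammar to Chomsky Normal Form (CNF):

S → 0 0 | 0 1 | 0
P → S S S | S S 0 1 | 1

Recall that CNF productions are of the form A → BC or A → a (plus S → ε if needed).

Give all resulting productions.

T0 → 0; T1 → 1; S → 0; P → 1; S → T0 T0; S → T0 T1; P → S X0; X0 → S S; P → S X1; X1 → S X2; X2 → T0 T1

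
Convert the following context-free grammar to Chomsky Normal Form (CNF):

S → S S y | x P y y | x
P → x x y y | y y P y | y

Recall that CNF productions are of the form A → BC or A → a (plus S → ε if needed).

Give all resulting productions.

TY → y; TX → x; S → x; P → y; S → S X0; X0 → S TY; S → TX X1; X1 → P X2; X2 → TY TY; P → TX X3; X3 → TX X4; X4 → TY TY; P → TY X5; X5 → TY X6; X6 → P TY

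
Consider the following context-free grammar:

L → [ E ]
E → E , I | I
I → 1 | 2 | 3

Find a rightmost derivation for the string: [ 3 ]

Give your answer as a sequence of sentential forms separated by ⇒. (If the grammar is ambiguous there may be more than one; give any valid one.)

L ⇒ [ E ] ⇒ [ I ] ⇒ [ 3 ]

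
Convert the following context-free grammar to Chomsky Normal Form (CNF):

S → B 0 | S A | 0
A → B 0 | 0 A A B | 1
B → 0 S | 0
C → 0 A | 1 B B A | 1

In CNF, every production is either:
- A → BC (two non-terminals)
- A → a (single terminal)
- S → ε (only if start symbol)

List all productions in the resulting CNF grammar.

T0 → 0; S → 0; A → 1; B → 0; T1 → 1; C → 1; S → B T0; S → S A; A → B T0; A → T0 X0; X0 → A X1; X1 → A B; B → T0 S; C → T0 A; C → T1 X2; X2 → B X3; X3 → B A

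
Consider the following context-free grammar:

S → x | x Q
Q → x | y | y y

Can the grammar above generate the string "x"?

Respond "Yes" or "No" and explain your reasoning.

Yes - a valid derivation exists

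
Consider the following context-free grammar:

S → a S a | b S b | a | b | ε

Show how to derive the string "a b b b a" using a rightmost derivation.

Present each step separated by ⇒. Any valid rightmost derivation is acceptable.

S ⇒ a S a ⇒ a b S b a ⇒ a b b b a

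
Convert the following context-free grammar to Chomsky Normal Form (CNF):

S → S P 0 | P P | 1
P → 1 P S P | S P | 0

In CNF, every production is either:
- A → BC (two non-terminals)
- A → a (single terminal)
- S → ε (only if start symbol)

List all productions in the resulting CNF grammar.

T0 → 0; S → 1; T1 → 1; P → 0; S → S X0; X0 → P T0; S → P P; P → T1 X1; X1 → P X2; X2 → S P; P → S P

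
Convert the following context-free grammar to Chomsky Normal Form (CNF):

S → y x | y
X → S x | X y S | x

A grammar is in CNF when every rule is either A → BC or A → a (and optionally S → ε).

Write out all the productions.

TY → y; TX → x; S → y; X → x; S → TY TX; X → S TX; X → X X0; X0 → TY S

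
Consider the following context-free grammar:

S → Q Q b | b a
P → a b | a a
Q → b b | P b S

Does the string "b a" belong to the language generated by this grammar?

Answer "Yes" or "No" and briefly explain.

Yes - a valid derivation exists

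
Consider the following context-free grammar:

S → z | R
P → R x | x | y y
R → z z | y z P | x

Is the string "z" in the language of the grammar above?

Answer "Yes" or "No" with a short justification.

Yes - a valid derivation exists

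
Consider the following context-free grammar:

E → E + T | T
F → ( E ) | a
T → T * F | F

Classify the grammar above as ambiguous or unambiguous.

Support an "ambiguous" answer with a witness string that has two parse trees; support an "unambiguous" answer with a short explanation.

Unambiguous - every string in the language has a unique parse tree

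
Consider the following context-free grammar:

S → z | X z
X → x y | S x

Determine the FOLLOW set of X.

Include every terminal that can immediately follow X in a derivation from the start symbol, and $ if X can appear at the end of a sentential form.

We compute FOLLOW(X) using the standard algorithm.
FOLLOW(S) starts with {$}.
FIRST(S) = {x, z}
FIRST(X) = {x, z}
FOLLOW(S) = {$, x}
FOLLOW(X) = {z}
Therefore, FOLLOW(X) = {z}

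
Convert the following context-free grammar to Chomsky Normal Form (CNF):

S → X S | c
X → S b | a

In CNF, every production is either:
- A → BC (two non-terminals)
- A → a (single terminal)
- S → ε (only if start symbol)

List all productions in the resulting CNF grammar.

S → c; TB → b; X → a; S → X S; X → S TB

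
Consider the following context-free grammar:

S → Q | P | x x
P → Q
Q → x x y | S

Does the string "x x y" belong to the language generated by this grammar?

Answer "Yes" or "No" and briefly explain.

Yes - a valid derivation exists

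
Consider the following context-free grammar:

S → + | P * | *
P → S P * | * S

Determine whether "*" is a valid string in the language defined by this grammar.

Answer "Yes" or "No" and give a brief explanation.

Yes - a valid derivation exists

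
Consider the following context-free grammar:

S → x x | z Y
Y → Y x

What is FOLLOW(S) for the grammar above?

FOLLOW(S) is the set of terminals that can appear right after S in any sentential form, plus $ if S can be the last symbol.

We compute FOLLOW(S) using the standard algorithm.
FOLLOW(S) starts with {$}.
FIRST(S) = {x, z}
FIRST(Y) = {}
FOLLOW(S) = {$}
FOLLOW(Y) = {$, x}
Therefore, FOLLOW(S) = {$}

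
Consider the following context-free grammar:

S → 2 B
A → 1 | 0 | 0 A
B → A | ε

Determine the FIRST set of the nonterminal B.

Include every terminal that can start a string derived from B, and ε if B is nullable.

We compute FIRST(B) using the standard algorithm.
FIRST(A) = {0, 1}
FIRST(B) = {0, 1, ε}
FIRST(S) = {2}
Therefore, FIRST(B) = {0, 1, ε}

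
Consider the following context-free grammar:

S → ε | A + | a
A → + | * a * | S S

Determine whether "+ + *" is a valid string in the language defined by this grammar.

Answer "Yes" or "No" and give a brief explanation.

No - no valid derivation exists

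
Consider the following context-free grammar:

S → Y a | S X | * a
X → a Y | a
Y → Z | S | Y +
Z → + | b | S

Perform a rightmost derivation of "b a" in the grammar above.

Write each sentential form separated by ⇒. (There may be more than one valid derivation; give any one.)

S ⇒ Y a ⇒ Z a ⇒ b a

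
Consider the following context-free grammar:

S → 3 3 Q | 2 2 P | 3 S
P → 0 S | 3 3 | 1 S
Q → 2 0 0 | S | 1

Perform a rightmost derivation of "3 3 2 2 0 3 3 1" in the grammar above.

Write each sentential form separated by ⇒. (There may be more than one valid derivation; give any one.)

S ⇒ 3 3 Q ⇒ 3 3 S ⇒ 3 3 2 2 P ⇒ 3 3 2 2 0 S ⇒ 3 3 2 2 0 3 3 Q ⇒ 3 3 2 2 0 3 3 1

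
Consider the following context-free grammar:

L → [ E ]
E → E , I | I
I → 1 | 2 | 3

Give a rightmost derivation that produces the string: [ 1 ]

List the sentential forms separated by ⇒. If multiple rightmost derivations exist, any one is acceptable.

L ⇒ [ E ] ⇒ [ I ] ⇒ [ 1 ]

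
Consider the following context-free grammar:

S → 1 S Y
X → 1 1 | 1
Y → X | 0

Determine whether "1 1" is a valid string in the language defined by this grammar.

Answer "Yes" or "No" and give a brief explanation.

No - no valid derivation exists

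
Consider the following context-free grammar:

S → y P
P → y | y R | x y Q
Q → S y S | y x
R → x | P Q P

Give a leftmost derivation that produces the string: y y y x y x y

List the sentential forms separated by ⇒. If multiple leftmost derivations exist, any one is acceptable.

S ⇒ y P ⇒ y y R ⇒ y y P Q P ⇒ y y y R Q P ⇒ y y y x Q P ⇒ y y y x y x P ⇒ y y y x y x y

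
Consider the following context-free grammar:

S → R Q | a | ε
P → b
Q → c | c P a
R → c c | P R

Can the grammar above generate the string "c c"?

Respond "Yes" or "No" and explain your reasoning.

No - no valid derivation exists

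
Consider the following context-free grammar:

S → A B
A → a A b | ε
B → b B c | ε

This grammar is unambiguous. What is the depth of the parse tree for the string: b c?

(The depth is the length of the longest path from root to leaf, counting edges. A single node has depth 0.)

3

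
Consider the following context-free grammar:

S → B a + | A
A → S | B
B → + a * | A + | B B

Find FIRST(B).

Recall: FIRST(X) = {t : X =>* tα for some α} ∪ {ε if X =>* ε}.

We compute FIRST(B) using the standard algorithm.
FIRST(A) = {+}
FIRST(B) = {+}
FIRST(S) = {+}
Therefore, FIRST(B) = {+}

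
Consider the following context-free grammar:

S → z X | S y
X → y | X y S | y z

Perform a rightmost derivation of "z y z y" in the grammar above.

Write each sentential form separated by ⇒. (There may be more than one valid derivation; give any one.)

S ⇒ S y ⇒ z X y ⇒ z y z y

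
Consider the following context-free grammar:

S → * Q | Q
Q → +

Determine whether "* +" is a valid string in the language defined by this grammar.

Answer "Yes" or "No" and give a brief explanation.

Yes - a valid derivation exists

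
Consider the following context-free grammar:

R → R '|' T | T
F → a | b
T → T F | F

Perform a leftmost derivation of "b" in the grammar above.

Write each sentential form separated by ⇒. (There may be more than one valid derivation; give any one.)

R ⇒ T ⇒ F ⇒ b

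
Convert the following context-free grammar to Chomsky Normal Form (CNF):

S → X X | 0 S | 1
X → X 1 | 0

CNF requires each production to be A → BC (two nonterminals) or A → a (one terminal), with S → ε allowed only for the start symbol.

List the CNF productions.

T0 → 0; S → 1; T1 → 1; X → 0; S → X X; S → T0 S; X → X T1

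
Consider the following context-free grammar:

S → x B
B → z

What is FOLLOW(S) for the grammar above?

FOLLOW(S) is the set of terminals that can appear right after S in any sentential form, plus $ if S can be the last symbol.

We compute FOLLOW(S) using the standard algorithm.
FOLLOW(S) starts with {$}.
FIRST(B) = {z}
FIRST(S) = {x}
FOLLOW(B) = {$}
FOLLOW(S) = {$}
Therefore, FOLLOW(S) = {$}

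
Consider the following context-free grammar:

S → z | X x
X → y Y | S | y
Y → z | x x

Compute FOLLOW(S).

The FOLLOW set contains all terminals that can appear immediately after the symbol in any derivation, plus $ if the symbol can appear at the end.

We compute FOLLOW(S) using the standard algorithm.
FOLLOW(S) starts with {$}.
FIRST(S) = {y, z}
FIRST(X) = {y, z}
FIRST(Y) = {x, z}
FOLLOW(S) = {$, x}
FOLLOW(X) = {x}
FOLLOW(Y) = {x}
Therefore, FOLLOW(S) = {$, x}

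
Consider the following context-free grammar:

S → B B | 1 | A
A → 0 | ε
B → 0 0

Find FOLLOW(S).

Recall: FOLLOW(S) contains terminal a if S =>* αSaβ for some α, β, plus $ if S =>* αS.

We compute FOLLOW(S) using the standard algorithm.
FOLLOW(S) starts with {$}.
FIRST(A) = {0, ε}
FIRST(B) = {0}
FIRST(S) = {0, 1, ε}
FOLLOW(A) = {$}
FOLLOW(B) = {$, 0}
FOLLOW(S) = {$}
Therefore, FOLLOW(S) = {$}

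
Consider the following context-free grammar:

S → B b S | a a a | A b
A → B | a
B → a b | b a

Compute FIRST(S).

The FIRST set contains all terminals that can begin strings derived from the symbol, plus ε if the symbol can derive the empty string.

We compute FIRST(S) using the standard algorithm.
FIRST(A) = {a, b}
FIRST(B) = {a, b}
FIRST(S) = {a, b}
Therefore, FIRST(S) = {a, b}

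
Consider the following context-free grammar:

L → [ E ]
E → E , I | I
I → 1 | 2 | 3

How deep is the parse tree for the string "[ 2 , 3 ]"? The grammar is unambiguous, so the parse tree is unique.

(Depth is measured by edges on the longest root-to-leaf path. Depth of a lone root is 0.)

4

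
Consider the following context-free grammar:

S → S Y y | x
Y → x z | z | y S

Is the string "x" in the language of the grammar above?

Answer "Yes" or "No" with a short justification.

Yes - a valid derivation exists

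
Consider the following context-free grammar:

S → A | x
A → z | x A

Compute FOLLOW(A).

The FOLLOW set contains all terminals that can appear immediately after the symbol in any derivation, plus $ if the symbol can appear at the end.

We compute FOLLOW(A) using the standard algorithm.
FOLLOW(S) starts with {$}.
FIRST(A) = {x, z}
FIRST(S) = {x, z}
FOLLOW(A) = {$}
FOLLOW(S) = {$}
Therefore, FOLLOW(A) = {$}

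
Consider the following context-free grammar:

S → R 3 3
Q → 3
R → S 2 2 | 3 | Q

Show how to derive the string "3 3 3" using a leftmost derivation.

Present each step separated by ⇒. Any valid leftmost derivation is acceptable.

S ⇒ R 3 3 ⇒ Q 3 3 ⇒ 3 3 3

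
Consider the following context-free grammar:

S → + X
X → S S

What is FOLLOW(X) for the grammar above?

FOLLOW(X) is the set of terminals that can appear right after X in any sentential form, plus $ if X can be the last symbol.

We compute FOLLOW(X) using the standard algorithm.
FOLLOW(S) starts with {$}.
FIRST(S) = {+}
FIRST(X) = {+}
FOLLOW(S) = {$, +}
FOLLOW(X) = {$, +}
Therefore, FOLLOW(X) = {$, +}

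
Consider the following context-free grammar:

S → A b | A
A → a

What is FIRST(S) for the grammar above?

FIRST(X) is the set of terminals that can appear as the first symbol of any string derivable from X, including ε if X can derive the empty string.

We compute FIRST(S) using the standard algorithm.
FIRST(A) = {a}
FIRST(S) = {a}
Therefore, FIRST(S) = {a}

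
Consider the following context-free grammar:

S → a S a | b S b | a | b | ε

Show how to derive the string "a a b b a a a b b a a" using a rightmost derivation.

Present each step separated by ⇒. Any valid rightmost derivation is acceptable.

S ⇒ a S a ⇒ a a S a a ⇒ a a b S b a a ⇒ a a b b S b b a a ⇒ a a b b a S a b b a a ⇒ a a b b a a a b b a a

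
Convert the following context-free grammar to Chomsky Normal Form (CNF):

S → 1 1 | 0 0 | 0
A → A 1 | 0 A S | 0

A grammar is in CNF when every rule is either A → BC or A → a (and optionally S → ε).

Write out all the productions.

T1 → 1; T0 → 0; S → 0; A → 0; S → T1 T1; S → T0 T0; A → A T1; A → T0 X0; X0 → A S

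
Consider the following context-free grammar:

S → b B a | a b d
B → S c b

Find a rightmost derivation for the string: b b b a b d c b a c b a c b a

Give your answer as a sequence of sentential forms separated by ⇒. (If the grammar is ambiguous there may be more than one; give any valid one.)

S ⇒ b B a ⇒ b S c b a ⇒ b b B a c b a ⇒ b b S c b a c b a ⇒ b b b B a c b a c b a ⇒ b b b S c b a c b a c b a ⇒ b b b a b d c b a c b a c b a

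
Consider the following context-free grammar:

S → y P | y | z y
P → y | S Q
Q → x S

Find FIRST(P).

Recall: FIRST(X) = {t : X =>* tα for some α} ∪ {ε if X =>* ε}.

We compute FIRST(P) using the standard algorithm.
FIRST(P) = {y, z}
FIRST(Q) = {x}
FIRST(S) = {y, z}
Therefore, FIRST(P) = {y, z}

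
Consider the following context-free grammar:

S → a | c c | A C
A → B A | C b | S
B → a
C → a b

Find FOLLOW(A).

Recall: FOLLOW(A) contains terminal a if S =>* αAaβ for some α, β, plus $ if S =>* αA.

We compute FOLLOW(A) using the standard algorithm.
FOLLOW(S) starts with {$}.
FIRST(A) = {a, c}
FIRST(B) = {a}
FIRST(C) = {a}
FIRST(S) = {a, c}
FOLLOW(A) = {a}
FOLLOW(B) = {a, c}
FOLLOW(C) = {$, a, b}
FOLLOW(S) = {$, a}
Therefore, FOLLOW(A) = {a}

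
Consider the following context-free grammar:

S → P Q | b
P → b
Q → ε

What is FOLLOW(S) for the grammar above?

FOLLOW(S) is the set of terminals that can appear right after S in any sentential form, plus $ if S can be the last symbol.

We compute FOLLOW(S) using the standard algorithm.
FOLLOW(S) starts with {$}.
FIRST(P) = {b}
FIRST(Q) = {ε}
FIRST(S) = {b}
FOLLOW(P) = {$}
FOLLOW(Q) = {$}
FOLLOW(S) = {$}
Therefore, FOLLOW(S) = {$}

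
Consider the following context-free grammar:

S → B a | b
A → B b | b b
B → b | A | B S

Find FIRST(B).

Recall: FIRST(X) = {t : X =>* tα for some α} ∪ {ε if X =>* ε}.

We compute FIRST(B) using the standard algorithm.
FIRST(A) = {b}
FIRST(B) = {b}
FIRST(S) = {b}
Therefore, FIRST(B) = {b}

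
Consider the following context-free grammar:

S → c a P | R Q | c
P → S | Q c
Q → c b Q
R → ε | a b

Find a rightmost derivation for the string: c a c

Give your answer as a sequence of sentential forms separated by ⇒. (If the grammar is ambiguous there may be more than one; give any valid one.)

S ⇒ c a P ⇒ c a S ⇒ c a c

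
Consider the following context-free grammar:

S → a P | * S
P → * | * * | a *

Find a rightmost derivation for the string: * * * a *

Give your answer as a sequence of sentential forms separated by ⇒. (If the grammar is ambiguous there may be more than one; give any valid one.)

S ⇒ * S ⇒ * * S ⇒ * * * S ⇒ * * * a P ⇒ * * * a *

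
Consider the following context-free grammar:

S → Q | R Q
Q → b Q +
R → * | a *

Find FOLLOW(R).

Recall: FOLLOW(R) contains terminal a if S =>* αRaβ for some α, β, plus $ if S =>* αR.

We compute FOLLOW(R) using the standard algorithm.
FOLLOW(S) starts with {$}.
FIRST(Q) = {b}
FIRST(R) = {*, a}
FIRST(S) = {*, a, b}
FOLLOW(Q) = {$, +}
FOLLOW(R) = {b}
FOLLOW(S) = {$}
Therefore, FOLLOW(R) = {b}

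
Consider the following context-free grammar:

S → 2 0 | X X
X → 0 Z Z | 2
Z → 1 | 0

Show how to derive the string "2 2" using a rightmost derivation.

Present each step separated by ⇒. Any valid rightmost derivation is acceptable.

S ⇒ X X ⇒ X 2 ⇒ 2 2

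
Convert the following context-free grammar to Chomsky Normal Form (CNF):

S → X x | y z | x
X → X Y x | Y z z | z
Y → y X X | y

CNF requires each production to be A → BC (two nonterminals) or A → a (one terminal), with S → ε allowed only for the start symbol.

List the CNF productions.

TX → x; TY → y; TZ → z; S → x; X → z; Y → y; S → X TX; S → TY TZ; X → X X0; X0 → Y TX; X → Y X1; X1 → TZ TZ; Y → TY X2; X2 → X X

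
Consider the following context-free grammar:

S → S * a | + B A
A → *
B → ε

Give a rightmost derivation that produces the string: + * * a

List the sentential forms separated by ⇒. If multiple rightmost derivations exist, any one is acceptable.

S ⇒ S * a ⇒ + B A * a ⇒ + B * * a ⇒ + * * a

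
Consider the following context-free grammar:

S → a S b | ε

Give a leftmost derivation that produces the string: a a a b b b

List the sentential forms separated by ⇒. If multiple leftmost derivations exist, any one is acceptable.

S ⇒ a S b ⇒ a a S b b ⇒ a a a S b b b ⇒ a a a b b b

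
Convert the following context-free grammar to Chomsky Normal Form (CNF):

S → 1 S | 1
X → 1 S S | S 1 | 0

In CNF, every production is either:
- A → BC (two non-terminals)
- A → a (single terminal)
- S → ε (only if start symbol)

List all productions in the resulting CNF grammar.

T1 → 1; S → 1; X → 0; S → T1 S; X → T1 X0; X0 → S S; X → S T1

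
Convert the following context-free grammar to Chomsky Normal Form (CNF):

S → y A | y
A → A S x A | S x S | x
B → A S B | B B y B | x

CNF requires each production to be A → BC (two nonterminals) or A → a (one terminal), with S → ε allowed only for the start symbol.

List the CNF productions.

TY → y; S → y; TX → x; A → x; B → x; S → TY A; A → A X0; X0 → S X1; X1 → TX A; A → S X2; X2 → TX S; B → A X3; X3 → S B; B → B X4; X4 → B X5; X5 → TY B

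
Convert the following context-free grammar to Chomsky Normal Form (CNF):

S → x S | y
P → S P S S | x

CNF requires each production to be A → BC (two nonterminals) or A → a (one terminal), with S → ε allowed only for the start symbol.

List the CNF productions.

TX → x; S → y; P → x; S → TX S; P → S X0; X0 → P X1; X1 → S S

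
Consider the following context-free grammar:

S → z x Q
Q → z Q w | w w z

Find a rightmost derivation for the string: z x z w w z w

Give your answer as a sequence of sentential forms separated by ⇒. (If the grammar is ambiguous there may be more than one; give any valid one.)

S ⇒ z x Q ⇒ z x z Q w ⇒ z x z w w z w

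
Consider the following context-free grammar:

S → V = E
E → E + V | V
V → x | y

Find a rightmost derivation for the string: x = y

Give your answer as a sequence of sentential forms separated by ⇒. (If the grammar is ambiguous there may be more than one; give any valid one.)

S ⇒ V = E ⇒ V = V ⇒ V = y ⇒ x = y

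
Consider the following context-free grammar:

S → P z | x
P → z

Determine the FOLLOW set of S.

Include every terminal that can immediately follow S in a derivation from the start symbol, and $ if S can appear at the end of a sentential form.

We compute FOLLOW(S) using the standard algorithm.
FOLLOW(S) starts with {$}.
FIRST(P) = {z}
FIRST(S) = {x, z}
FOLLOW(P) = {z}
FOLLOW(S) = {$}
Therefore, FOLLOW(S) = {$}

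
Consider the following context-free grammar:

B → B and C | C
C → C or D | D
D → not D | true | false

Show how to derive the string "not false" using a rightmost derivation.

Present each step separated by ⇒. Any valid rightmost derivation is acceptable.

B ⇒ C ⇒ D ⇒ not D ⇒ not false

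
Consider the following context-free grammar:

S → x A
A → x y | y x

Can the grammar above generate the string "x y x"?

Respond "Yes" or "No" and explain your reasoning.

Yes - a valid derivation exists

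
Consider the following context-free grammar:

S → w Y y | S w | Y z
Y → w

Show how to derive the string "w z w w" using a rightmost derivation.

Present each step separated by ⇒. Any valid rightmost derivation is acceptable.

S ⇒ S w ⇒ S w w ⇒ Y z w w ⇒ w z w w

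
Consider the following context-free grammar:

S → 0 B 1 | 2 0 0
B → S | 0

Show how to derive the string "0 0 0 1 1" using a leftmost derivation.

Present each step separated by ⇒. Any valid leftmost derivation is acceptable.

S ⇒ 0 B 1 ⇒ 0 S 1 ⇒ 0 0 B 1 1 ⇒ 0 0 0 1 1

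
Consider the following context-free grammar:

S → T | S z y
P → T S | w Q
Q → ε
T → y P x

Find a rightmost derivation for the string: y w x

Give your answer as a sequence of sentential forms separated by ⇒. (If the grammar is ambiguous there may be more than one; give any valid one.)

S ⇒ T ⇒ y P x ⇒ y w Q x ⇒ y w x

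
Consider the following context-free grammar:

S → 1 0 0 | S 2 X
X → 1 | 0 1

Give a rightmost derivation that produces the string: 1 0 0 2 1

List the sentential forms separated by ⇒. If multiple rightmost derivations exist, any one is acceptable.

S ⇒ S 2 X ⇒ S 2 1 ⇒ 1 0 0 2 1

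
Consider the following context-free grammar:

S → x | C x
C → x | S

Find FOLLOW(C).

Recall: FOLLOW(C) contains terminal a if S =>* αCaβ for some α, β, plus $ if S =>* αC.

We compute FOLLOW(C) using the standard algorithm.
FOLLOW(S) starts with {$}.
FIRST(C) = {x}
FIRST(S) = {x}
FOLLOW(C) = {x}
FOLLOW(S) = {$, x}
Therefore, FOLLOW(C) = {x}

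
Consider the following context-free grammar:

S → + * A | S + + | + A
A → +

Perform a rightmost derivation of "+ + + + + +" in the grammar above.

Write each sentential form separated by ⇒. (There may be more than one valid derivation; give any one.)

S ⇒ S + + ⇒ S + + + + ⇒ + A + + + + ⇒ + + + + + +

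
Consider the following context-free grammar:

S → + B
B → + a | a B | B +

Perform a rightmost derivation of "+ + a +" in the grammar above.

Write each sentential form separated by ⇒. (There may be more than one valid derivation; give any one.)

S ⇒ + B ⇒ + B + ⇒ + + a +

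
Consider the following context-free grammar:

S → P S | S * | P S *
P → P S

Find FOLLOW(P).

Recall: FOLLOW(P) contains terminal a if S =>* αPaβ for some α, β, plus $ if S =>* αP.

We compute FOLLOW(P) using the standard algorithm.
FOLLOW(S) starts with {$}.
FIRST(P) = {}
FIRST(S) = {}
FOLLOW(P) = {}
FOLLOW(S) = {$, *}
Therefore, FOLLOW(P) = {}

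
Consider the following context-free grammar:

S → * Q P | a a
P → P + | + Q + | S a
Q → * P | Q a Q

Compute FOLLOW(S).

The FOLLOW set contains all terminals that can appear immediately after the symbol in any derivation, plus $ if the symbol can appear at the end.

We compute FOLLOW(S) using the standard algorithm.
FOLLOW(S) starts with {$}.
FIRST(P) = {*, +, a}
FIRST(Q) = {*}
FIRST(S) = {*, a}
FOLLOW(P) = {$, *, +, a}
FOLLOW(Q) = {*, +, a}
FOLLOW(S) = {$, a}
Therefore, FOLLOW(S) = {$, a}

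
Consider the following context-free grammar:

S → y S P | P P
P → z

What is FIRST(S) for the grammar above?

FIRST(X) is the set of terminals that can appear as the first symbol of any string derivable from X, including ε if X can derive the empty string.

We compute FIRST(S) using the standard algorithm.
FIRST(P) = {z}
FIRST(S) = {y, z}
Therefore, FIRST(S) = {y, z}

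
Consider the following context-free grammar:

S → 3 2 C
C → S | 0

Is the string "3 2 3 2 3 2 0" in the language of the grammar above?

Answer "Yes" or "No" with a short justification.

Yes - a valid derivation exists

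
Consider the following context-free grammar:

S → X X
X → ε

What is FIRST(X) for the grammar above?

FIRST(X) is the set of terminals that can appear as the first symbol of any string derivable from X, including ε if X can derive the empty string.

We compute FIRST(X) using the standard algorithm.
FIRST(S) = {ε}
FIRST(X) = {ε}
Therefore, FIRST(X) = {ε}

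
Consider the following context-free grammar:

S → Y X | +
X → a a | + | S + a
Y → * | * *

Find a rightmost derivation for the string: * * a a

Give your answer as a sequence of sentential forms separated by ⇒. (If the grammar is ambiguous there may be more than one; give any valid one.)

S ⇒ Y X ⇒ Y a a ⇒ * * a a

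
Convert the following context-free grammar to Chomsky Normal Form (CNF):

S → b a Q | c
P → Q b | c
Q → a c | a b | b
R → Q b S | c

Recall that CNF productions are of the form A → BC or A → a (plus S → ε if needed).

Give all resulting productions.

TB → b; TA → a; S → c; P → c; TC → c; Q → b; R → c; S → TB X0; X0 → TA Q; P → Q TB; Q → TA TC; Q → TA TB; R → Q X1; X1 → TB S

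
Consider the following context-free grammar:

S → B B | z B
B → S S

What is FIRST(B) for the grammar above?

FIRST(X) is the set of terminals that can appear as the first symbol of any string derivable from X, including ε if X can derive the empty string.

We compute FIRST(B) using the standard algorithm.
FIRST(B) = {z}
FIRST(S) = {z}
Therefore, FIRST(B) = {z}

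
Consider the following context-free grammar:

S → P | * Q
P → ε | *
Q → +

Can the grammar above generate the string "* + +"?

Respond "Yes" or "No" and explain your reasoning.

No - no valid derivation exists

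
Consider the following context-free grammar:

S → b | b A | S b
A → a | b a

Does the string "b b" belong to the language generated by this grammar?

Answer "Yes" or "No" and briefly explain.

Yes - a valid derivation exists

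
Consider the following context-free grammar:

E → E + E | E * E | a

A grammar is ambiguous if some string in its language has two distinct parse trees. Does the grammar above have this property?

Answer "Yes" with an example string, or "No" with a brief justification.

Yes - the string 'a + a + a * a + a * a' has two distinct parse trees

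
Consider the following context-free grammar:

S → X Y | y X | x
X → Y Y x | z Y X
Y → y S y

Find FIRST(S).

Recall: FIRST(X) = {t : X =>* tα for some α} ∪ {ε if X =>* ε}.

We compute FIRST(S) using the standard algorithm.
FIRST(S) = {x, y, z}
FIRST(X) = {y, z}
FIRST(Y) = {y}
Therefore, FIRST(S) = {x, y, z}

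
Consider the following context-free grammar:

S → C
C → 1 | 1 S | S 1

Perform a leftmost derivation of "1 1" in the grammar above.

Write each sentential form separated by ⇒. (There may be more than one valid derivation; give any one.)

S ⇒ C ⇒ S 1 ⇒ C 1 ⇒ 1 1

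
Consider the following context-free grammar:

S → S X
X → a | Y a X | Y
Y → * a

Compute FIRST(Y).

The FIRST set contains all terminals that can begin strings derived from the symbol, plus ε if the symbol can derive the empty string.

We compute FIRST(Y) using the standard algorithm.
FIRST(S) = {}
FIRST(X) = {*, a}
FIRST(Y) = {*}
Therefore, FIRST(Y) = {*}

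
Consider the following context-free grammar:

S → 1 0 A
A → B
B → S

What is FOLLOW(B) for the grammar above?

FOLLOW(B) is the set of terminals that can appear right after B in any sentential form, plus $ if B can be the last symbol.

We compute FOLLOW(B) using the standard algorithm.
FOLLOW(S) starts with {$}.
FIRST(A) = {1}
FIRST(B) = {1}
FIRST(S) = {1}
FOLLOW(A) = {$}
FOLLOW(B) = {$}
FOLLOW(S) = {$}
Therefore, FOLLOW(B) = {$}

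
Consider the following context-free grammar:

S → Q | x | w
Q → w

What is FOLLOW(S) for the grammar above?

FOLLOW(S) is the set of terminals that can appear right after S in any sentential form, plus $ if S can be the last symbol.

We compute FOLLOW(S) using the standard algorithm.
FOLLOW(S) starts with {$}.
FIRST(Q) = {w}
FIRST(S) = {w, x}
FOLLOW(Q) = {$}
FOLLOW(S) = {$}
Therefore, FOLLOW(S) = {$}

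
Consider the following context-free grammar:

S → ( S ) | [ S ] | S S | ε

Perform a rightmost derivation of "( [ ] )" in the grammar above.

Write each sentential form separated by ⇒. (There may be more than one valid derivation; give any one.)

S ⇒ ( S ) ⇒ ( [ S ] ) ⇒ ( [ ] )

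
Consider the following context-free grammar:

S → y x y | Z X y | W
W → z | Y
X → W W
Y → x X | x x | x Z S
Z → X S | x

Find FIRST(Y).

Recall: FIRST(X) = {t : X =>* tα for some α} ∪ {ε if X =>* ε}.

We compute FIRST(Y) using the standard algorithm.
FIRST(S) = {x, y, z}
FIRST(W) = {x, z}
FIRST(X) = {x, z}
FIRST(Y) = {x}
FIRST(Z) = {x, z}
Therefore, FIRST(Y) = {x}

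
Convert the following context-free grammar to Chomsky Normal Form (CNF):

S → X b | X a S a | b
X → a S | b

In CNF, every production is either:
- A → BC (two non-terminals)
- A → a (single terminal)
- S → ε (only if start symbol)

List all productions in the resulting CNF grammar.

TB → b; TA → a; S → b; X → b; S → X TB; S → X X0; X0 → TA X1; X1 → S TA; X → TA S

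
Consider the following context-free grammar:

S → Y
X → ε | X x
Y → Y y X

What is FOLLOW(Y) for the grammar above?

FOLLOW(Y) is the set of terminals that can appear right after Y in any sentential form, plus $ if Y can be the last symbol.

We compute FOLLOW(Y) using the standard algorithm.
FOLLOW(S) starts with {$}.
FIRST(S) = {}
FIRST(X) = {x, ε}
FIRST(Y) = {}
FOLLOW(S) = {$}
FOLLOW(X) = {$, x, y}
FOLLOW(Y) = {$, y}
Therefore, FOLLOW(Y) = {$, y}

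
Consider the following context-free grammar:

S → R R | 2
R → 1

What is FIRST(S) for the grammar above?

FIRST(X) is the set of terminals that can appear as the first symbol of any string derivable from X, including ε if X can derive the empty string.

We compute FIRST(S) using the standard algorithm.
FIRST(R) = {1}
FIRST(S) = {1, 2}
Therefore, FIRST(S) = {1, 2}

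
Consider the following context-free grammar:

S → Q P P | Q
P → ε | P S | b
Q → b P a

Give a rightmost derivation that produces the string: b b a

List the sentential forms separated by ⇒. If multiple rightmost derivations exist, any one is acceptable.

S ⇒ Q ⇒ b P a ⇒ b b a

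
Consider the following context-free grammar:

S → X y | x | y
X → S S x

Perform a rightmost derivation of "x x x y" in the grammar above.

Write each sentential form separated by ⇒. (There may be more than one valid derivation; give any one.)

S ⇒ X y ⇒ S S x y ⇒ S x x y ⇒ x x x y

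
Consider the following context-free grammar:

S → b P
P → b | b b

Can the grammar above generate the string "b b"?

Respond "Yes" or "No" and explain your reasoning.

Yes - a valid derivation exists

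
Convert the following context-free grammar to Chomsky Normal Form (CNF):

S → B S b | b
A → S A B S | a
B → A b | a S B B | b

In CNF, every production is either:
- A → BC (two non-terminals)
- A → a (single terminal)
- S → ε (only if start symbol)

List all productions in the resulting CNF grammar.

TB → b; S → b; A → a; TA → a; B → b; S → B X0; X0 → S TB; A → S X1; X1 → A X2; X2 → B S; B → A TB; B → TA X3; X3 → S X4; X4 → B B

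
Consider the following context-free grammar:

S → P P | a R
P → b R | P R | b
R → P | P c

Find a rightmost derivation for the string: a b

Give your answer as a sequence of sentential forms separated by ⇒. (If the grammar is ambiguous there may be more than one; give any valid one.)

S ⇒ a R ⇒ a P ⇒ a b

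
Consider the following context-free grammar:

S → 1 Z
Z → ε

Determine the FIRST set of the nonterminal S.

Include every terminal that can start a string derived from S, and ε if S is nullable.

We compute FIRST(S) using the standard algorithm.
FIRST(S) = {1}
FIRST(Z) = {ε}
Therefore, FIRST(S) = {1}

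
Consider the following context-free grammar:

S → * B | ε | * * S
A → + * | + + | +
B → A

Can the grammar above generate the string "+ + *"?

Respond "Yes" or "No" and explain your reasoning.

No - no valid derivation exists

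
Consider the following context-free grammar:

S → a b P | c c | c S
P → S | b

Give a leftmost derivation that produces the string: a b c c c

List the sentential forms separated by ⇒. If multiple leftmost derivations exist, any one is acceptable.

S ⇒ a b P ⇒ a b S ⇒ a b c S ⇒ a b c c c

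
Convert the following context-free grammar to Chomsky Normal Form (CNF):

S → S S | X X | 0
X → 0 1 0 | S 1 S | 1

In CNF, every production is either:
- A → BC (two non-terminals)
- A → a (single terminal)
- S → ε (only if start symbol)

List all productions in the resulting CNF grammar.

S → 0; T0 → 0; T1 → 1; X → 1; S → S S; S → X X; X → T0 X0; X0 → T1 T0; X → S X1; X1 → T1 S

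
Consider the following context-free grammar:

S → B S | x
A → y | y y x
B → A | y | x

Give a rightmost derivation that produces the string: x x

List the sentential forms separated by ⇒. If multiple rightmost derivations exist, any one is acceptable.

S ⇒ B S ⇒ B x ⇒ x x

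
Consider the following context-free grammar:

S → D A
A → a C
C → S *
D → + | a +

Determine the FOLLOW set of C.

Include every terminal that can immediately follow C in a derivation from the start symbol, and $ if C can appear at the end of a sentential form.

We compute FOLLOW(C) using the standard algorithm.
FOLLOW(S) starts with {$}.
FIRST(A) = {a}
FIRST(C) = {+, a}
FIRST(D) = {+, a}
FIRST(S) = {+, a}
FOLLOW(A) = {$, *}
FOLLOW(C) = {$, *}
FOLLOW(D) = {a}
FOLLOW(S) = {$, *}
Therefore, FOLLOW(C) = {$, *}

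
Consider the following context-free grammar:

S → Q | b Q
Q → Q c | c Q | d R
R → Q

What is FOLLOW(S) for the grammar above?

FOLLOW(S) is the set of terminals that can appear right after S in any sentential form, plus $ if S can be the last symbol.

We compute FOLLOW(S) using the standard algorithm.
FOLLOW(S) starts with {$}.
FIRST(Q) = {c, d}
FIRST(R) = {c, d}
FIRST(S) = {b, c, d}
FOLLOW(Q) = {$, c}
FOLLOW(R) = {$, c}
FOLLOW(S) = {$}
Therefore, FOLLOW(S) = {$}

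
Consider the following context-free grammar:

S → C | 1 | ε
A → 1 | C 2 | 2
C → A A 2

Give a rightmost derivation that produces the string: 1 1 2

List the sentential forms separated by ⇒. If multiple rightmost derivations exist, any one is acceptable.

S ⇒ C ⇒ A A 2 ⇒ A 1 2 ⇒ 1 1 2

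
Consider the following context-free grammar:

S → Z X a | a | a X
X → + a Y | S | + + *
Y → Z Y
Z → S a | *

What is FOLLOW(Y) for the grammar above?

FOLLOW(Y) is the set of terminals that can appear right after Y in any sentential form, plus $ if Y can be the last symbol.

We compute FOLLOW(Y) using the standard algorithm.
FOLLOW(S) starts with {$}.
FIRST(S) = {*, a}
FIRST(X) = {*, +, a}
FIRST(Y) = {*, a}
FIRST(Z) = {*, a}
FOLLOW(S) = {$, a}
FOLLOW(X) = {$, a}
FOLLOW(Y) = {$, a}
FOLLOW(Z) = {*, +, a}
Therefore, FOLLOW(Y) = {$, a}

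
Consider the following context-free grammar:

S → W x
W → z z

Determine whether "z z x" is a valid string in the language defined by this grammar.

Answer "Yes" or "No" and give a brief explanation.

Yes - a valid derivation exists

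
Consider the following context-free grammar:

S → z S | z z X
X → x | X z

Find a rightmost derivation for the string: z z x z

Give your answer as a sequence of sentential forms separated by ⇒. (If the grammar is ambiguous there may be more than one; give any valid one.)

S ⇒ z z X ⇒ z z X z ⇒ z z x z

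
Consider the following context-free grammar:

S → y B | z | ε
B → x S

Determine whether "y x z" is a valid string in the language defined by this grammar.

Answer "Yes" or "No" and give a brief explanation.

Yes - a valid derivation exists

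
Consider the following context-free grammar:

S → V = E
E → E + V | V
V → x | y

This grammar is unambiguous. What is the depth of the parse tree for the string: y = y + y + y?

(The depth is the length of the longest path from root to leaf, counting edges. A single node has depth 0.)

5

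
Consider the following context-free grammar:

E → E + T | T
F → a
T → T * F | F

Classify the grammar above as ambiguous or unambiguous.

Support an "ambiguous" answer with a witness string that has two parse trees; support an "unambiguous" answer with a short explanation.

Unambiguous - every string in the language has a unique parse tree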